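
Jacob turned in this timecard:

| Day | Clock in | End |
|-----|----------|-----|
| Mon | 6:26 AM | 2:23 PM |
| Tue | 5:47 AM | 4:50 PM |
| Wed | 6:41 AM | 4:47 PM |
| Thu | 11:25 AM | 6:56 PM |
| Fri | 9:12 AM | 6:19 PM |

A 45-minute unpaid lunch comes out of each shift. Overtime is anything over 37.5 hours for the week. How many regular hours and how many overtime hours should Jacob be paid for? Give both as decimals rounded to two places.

Regular 37.50 hours, overtime 4.48 hours

Mon: 6:26 AM–2:23 PM = 7 h 57 min; less 45 min break → 7 h 12 min
Tue: 5:47 AM–4:50 PM = 11 h 3 min; less 45 min break → 10 h 18 min
Wed: 6:41 AM–4:47 PM = 10 h 6 min; less 45 min break → 9 h 21 min
Thu: 11:25 AM–6:56 PM = 7 h 31 min; less 45 min break → 6 h 46 min
Fri: 9:12 AM–6:19 PM = 9 h 7 min; less 45 min break → 8 h 22 min
Total worked: 41 h 59 min = 41.98 h.
Threshold 37.5 h → overtime 4 h 29 min, regular 37 h 30 min.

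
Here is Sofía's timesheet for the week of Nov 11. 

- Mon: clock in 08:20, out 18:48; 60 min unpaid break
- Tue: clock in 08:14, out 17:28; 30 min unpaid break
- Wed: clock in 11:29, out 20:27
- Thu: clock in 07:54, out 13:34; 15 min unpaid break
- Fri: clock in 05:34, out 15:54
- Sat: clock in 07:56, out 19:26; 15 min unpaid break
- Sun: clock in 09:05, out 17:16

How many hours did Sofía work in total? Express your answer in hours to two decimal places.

Mon: 08:20–18:48 = 10 h 28 min; less 60 min break → 9 h 28 min
Tue: 08:14–17:28 = 9 h 14 min; less 30 min break → 8 h 44 min
Wed: 11:29–20:27 = 8 h 58 min
Thu: 07:54–13:34 = 5 h 40 min; less 15 min break → 5 h 25 min
Fri: 05:34–15:54 = 10 h 20 min
Sat: 07:56–19:26 = 11 h 30 min; less 15 min break → 11 h 15 min
Sun: 09:05–17:16 = 8 h 11 min
Total: 9 h 28 min + 8 h 44 min + 8 h 58 min + 5 h 25 min + 10 h 20 min + 11 h 15 min + 8 h 11 min = 62 h 21 min.

62.35 hours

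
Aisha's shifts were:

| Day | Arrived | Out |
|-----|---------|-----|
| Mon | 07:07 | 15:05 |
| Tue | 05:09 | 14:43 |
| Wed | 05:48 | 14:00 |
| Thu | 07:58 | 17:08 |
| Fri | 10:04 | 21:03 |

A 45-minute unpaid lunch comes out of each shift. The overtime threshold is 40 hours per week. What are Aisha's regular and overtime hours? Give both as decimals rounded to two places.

Regular 40.00 hours, overtime 2.13 hours

Mon: 07:07–15:05 = 7 h 58 min; less 45 min break → 7 h 13 min
Tue: 05:09–14:43 = 9 h 34 min; less 45 min break → 8 h 49 min
Wed: 05:48–14:00 = 8 h 12 min; less 45 min break → 7 h 27 min
Thu: 07:58–17:08 = 9 h 10 min; less 45 min break → 8 h 25 min
Fri: 10:04–21:03 = 10 h 59 min; less 45 min break → 10 h 14 min
Total worked: 42 h 8 min = 42.13 h.
Threshold 40 h → overtime 2 h 8 min, regular 40 h 0 min.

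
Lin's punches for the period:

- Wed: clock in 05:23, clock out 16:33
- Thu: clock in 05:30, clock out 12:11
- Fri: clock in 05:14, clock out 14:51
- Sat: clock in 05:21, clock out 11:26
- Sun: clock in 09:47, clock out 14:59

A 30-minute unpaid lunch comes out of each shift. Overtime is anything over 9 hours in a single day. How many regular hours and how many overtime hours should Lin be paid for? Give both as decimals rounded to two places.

Wed: 05:23–16:33 = 11 h 10 min; less 30 min break → 10 h 40 min
Thu: 05:30–12:11 = 6 h 41 min; less 30 min break → 6 h 11 min
Fri: 05:14–14:51 = 9 h 37 min; less 30 min break → 9 h 7 min
Sat: 05:21–11:26 = 6 h 5 min; less 30 min break → 5 h 35 min
Sun: 09:47–14:59 = 5 h 12 min; less 30 min break → 4 h 42 min
Wed reg 9 h 0 min / OT 1 h 40 min; Thu reg 6 h 11 min / OT 0 h 0 min; Fri reg 9 h 0 min / OT 0 h 7 min; Sat reg 5 h 35 min / OT 0 h 0 min; Sun reg 4 h 42 min / OT 0 h 0 min.
Totals: regular 34 h 28 min, overtime 1 h 47 min.

Regular 34.47 hours, overtime 1.78 hours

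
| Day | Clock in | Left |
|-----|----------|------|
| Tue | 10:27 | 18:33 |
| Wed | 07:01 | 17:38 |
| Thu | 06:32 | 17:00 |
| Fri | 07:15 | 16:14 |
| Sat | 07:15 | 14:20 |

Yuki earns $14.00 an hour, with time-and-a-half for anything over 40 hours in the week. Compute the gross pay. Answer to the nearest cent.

Tue: 10:27–18:33 = 8 h 6 min
Wed: 07:01–17:38 = 10 h 37 min
Thu: 06:32–17:00 = 10 h 28 min
Fri: 07:15–16:14 = 8 h 59 min
Sat: 07:15–14:20 = 7 h 5 min
Total worked: 45 h 15 min = 2715 min.
Regular 40 h 0 min = 2400 min at $14.00/h; overtime 5 h 15 min = 315 min at $21.00/h.
Pay = (2400 × $14.00 + 315 × $21.00) ÷ 60 = $670.25.

$670.25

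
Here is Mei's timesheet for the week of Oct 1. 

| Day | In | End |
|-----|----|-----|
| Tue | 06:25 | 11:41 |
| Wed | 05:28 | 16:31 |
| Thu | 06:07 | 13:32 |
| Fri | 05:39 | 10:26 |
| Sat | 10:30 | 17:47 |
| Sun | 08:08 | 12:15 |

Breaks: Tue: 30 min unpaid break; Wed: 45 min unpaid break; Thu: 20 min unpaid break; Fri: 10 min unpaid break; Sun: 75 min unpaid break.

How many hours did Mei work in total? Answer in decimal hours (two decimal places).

Tue: 06:25–11:41 = 5 h 16 min; less 30 min break → 4 h 46 min
Wed: 05:28–16:31 = 11 h 3 min; less 45 min break → 10 h 18 min
Thu: 06:07–13:32 = 7 h 25 min; less 20 min break → 7 h 5 min
Fri: 05:39–10:26 = 4 h 47 min; less 10 min break → 4 h 37 min
Sat: 10:30–17:47 = 7 h 17 min
Sun: 08:08–12:15 = 4 h 7 min; less 75 min break → 2 h 52 min
Total: 4 h 46 min + 10 h 18 min + 7 h 5 min + 4 h 37 min + 7 h 17 min + 2 h 52 min = 36 h 55 min.

36.92 hours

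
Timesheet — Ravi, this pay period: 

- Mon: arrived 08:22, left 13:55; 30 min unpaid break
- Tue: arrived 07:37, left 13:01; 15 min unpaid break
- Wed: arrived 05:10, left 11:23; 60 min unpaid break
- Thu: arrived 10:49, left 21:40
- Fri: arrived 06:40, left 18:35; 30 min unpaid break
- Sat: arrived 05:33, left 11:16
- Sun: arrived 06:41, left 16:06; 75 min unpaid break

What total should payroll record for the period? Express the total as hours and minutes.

51 h 34 min

Mon: 08:22–13:55 = 5 h 33 min; less 30 min break → 5 h 3 min
Tue: 07:37–13:01 = 5 h 24 min; less 15 min break → 5 h 9 min
Wed: 05:10–11:23 = 6 h 13 min; less 60 min break → 5 h 13 min
Thu: 10:49–21:40 = 10 h 51 min
Fri: 06:40–18:35 = 11 h 55 min; less 30 min break → 11 h 25 min
Sat: 05:33–11:16 = 5 h 43 min
Sun: 06:41–16:06 = 9 h 25 min; less 75 min break → 8 h 10 min
Total: 5 h 3 min + 5 h 9 min + 5 h 13 min + 10 h 51 min + 11 h 25 min + 5 h 43 min + 8 h 10 min = 51 h 34 min.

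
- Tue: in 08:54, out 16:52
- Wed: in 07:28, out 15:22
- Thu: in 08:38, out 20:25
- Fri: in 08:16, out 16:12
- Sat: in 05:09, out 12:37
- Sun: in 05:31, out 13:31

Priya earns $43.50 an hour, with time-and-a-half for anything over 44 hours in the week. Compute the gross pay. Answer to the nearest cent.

$2374.01

Tue: 08:54–16:52 = 7 h 58 min
Wed: 07:28–15:22 = 7 h 54 min
Thu: 08:38–20:25 = 11 h 47 min
Fri: 08:16–16:12 = 7 h 56 min
Sat: 05:09–12:37 = 7 h 28 min
Sun: 05:31–13:31 = 8 h 0 min
Total worked: 51 h 3 min = 3063 min.
Regular 44 h 0 min = 2640 min at $43.50/h; overtime 7 h 3 min = 423 min at $65.25/h.
Pay = (2640 × $43.50 + 423 × $65.25) ÷ 60 = $2374.01.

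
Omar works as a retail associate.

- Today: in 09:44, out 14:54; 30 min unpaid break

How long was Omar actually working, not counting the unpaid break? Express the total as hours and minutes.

Today: 09:44–14:54 = 5 h 10 min; less 30 min break → 4 h 40 min

4 h 40 min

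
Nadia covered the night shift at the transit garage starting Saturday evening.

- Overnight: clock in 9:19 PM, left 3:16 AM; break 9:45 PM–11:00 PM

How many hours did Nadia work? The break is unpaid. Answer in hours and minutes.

Overnight: 9:19 PM → midnight = 2 h 41 min; midnight → 3:16 AM = 3 h 16 min; span 5 h 57 min; less 75 min break → 4 h 42 min

4 h 42 min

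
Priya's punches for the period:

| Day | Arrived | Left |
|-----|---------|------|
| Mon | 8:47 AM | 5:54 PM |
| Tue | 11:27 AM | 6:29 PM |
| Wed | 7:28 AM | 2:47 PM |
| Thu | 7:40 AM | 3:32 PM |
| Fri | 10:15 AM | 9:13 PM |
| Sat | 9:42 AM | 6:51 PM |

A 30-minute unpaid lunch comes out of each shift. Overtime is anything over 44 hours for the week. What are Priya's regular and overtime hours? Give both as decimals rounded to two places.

Regular 44.00 hours, overtime 4.45 hours

Mon: 8:47 AM–5:54 PM = 9 h 7 min; less 30 min break → 8 h 37 min
Tue: 11:27 AM–6:29 PM = 7 h 2 min; less 30 min break → 6 h 32 min
Wed: 7:28 AM–2:47 PM = 7 h 19 min; less 30 min break → 6 h 49 min
Thu: 7:40 AM–3:32 PM = 7 h 52 min; less 30 min break → 7 h 22 min
Fri: 10:15 AM–9:13 PM = 10 h 58 min; less 30 min break → 10 h 28 min
Sat: 9:42 AM–6:51 PM = 9 h 9 min; less 30 min break → 8 h 39 min
Total worked: 48 h 27 min = 48.45 h.
Threshold 44 h → overtime 4 h 27 min, regular 44 h 0 min.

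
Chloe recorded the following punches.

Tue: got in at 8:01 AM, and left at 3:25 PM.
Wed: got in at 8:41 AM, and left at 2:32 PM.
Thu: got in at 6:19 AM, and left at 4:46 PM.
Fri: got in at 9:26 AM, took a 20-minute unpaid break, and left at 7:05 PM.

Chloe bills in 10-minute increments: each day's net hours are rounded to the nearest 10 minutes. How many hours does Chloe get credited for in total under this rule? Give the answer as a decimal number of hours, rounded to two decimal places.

33.00 hours

Tue: 8:01 AM–3:25 PM = 7 h 24 min → rounds to 7 h 20 min
Wed: 8:41 AM–2:32 PM = 5 h 51 min → rounds to 5 h 50 min
Thu: 6:19 AM–4:46 PM = 10 h 27 min → rounds to 10 h 30 min
Fri: 9:26 AM–7:05 PM = 9 h 39 min − 20 min = 9 h 19 min → rounds to 9 h 20 min
Total credited: 33 h 0 min.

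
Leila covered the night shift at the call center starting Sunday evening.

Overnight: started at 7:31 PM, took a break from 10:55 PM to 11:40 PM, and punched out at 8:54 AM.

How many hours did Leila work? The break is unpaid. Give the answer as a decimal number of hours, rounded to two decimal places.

12.63 hours

Overnight: 7:31 PM → midnight = 4 h 29 min; midnight → 8:54 AM = 8 h 54 min; span 13 h 23 min; less 45 min break → 12 h 38 min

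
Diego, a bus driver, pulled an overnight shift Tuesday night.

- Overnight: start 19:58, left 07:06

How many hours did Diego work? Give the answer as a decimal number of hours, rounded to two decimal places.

11.13 hours

Overnight: 19:58 → midnight = 4 h 2 min; midnight → 07:06 = 7 h 6 min; span 11 h 8 min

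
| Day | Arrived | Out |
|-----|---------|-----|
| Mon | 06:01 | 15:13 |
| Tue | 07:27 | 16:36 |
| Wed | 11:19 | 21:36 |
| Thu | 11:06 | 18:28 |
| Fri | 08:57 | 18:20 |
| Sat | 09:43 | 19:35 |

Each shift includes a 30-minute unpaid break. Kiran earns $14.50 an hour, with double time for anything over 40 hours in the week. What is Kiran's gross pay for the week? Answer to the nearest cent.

$935.25

Mon: 06:01–15:13 = 9 h 12 min; less 30 min break → 8 h 42 min
Tue: 07:27–16:36 = 9 h 9 min; less 30 min break → 8 h 39 min
Wed: 11:19–21:36 = 10 h 17 min; less 30 min break → 9 h 47 min
Thu: 11:06–18:28 = 7 h 22 min; less 30 min break → 6 h 52 min
Fri: 08:57–18:20 = 9 h 23 min; less 30 min break → 8 h 53 min
Sat: 09:43–19:35 = 9 h 52 min; less 30 min break → 9 h 22 min
Total worked: 52 h 15 min = 3135 min.
Regular 40 h 0 min = 2400 min at $14.50/h; overtime 12 h 15 min = 735 min at $29.00/h.
Pay = (2400 × $14.50 + 735 × $29.00) ÷ 60 = $935.25.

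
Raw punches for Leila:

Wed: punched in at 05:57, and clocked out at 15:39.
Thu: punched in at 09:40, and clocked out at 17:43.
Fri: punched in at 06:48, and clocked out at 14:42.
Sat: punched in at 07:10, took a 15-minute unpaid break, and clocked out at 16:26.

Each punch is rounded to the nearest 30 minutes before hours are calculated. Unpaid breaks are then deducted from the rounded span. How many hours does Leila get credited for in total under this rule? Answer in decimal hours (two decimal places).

34.25 hours

Wed: in 05:57→06:00, out 15:39→15:30; 9 h 30 min
Thu: in 09:40→09:30, out 17:43→17:30; 8 h 0 min
Fri: in 06:48→07:00, out 14:42→14:30; 7 h 30 min
Sat: in 07:10→07:00, out 16:26→16:30; 9 h 30 min − 15 min = 9 h 15 min
Total credited: 34 h 15 min.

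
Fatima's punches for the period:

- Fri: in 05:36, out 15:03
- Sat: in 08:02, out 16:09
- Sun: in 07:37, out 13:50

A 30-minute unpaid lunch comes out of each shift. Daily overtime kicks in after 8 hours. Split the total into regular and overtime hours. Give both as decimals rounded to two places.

Fri: 05:36–15:03 = 9 h 27 min; less 30 min break → 8 h 57 min
Sat: 08:02–16:09 = 8 h 7 min; less 30 min break → 7 h 37 min
Sun: 07:37–13:50 = 6 h 13 min; less 30 min break → 5 h 43 min
Fri reg 8 h 0 min / OT 0 h 57 min; Sat reg 7 h 37 min / OT 0 h 0 min; Sun reg 5 h 43 min / OT 0 h 0 min.
Totals: regular 21 h 20 min, overtime 0 h 57 min.

Regular 21.33 hours, overtime 0.95 hours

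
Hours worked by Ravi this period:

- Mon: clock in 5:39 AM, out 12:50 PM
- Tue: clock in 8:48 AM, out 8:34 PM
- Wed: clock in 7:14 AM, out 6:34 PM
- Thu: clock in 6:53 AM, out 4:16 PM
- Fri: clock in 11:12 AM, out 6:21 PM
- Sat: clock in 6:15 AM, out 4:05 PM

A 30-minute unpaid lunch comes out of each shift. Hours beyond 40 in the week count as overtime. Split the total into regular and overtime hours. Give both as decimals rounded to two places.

Mon: 5:39 AM–12:50 PM = 7 h 11 min; less 30 min break → 6 h 41 min
Tue: 8:48 AM–8:34 PM = 11 h 46 min; less 30 min break → 11 h 16 min
Wed: 7:14 AM–6:34 PM = 11 h 20 min; less 30 min break → 10 h 50 min
Thu: 6:53 AM–4:16 PM = 9 h 23 min; less 30 min break → 8 h 53 min
Fri: 11:12 AM–6:21 PM = 7 h 9 min; less 30 min break → 6 h 39 min
Sat: 6:15 AM–4:05 PM = 9 h 50 min; less 30 min break → 9 h 20 min
Total worked: 53 h 39 min = 53.65 h.
Threshold 40 h → overtime 13 h 39 min, regular 40 h 0 min.

Regular 40.00 hours, overtime 13.65 hours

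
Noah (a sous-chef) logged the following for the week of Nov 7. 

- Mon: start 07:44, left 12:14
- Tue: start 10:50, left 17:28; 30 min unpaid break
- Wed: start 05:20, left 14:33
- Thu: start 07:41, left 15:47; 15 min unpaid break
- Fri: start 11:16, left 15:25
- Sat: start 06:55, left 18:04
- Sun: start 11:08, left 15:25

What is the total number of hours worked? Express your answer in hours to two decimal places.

Mon: 07:44–12:14 = 4 h 30 min
Tue: 10:50–17:28 = 6 h 38 min; less 30 min break → 6 h 8 min
Wed: 05:20–14:33 = 9 h 13 min
Thu: 07:41–15:47 = 8 h 6 min; less 15 min break → 7 h 51 min
Fri: 11:16–15:25 = 4 h 9 min
Sat: 06:55–18:04 = 11 h 9 min
Sun: 11:08–15:25 = 4 h 17 min
Total: 4 h 30 min + 6 h 8 min + 9 h 13 min + 7 h 51 min + 4 h 9 min + 11 h 9 min + 4 h 17 min = 47 h 17 min.

47.28 hours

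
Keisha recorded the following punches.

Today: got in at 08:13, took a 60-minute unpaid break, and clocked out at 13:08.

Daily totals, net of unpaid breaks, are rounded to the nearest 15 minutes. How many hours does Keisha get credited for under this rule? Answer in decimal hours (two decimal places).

Today: 08:13–13:08 = 4 h 55 min − 60 min = 3 h 55 min → rounds to 4 h 0 min

4.00 hours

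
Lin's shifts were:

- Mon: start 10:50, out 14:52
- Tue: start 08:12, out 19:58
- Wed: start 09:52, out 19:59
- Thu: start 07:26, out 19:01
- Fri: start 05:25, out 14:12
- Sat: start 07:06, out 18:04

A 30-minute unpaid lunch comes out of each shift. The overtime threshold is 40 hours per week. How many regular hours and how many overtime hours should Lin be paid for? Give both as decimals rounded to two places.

Regular 40.00 hours, overtime 14.25 hours

Mon: 10:50–14:52 = 4 h 2 min; less 30 min break → 3 h 32 min
Tue: 08:12–19:58 = 11 h 46 min; less 30 min break → 11 h 16 min
Wed: 09:52–19:59 = 10 h 7 min; less 30 min break → 9 h 37 min
Thu: 07:26–19:01 = 11 h 35 min; less 30 min break → 11 h 5 min
Fri: 05:25–14:12 = 8 h 47 min; less 30 min break → 8 h 17 min
Sat: 07:06–18:04 = 10 h 58 min; less 30 min break → 10 h 28 min
Total worked: 54 h 15 min = 54.25 h.
Threshold 40 h → overtime 14 h 15 min, regular 40 h 0 min.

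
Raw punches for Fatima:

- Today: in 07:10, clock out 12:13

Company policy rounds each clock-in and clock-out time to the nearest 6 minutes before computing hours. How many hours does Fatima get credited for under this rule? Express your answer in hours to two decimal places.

5.00 hours

Today: in 07:10→07:12, out 12:13→12:12; 5 h 0 min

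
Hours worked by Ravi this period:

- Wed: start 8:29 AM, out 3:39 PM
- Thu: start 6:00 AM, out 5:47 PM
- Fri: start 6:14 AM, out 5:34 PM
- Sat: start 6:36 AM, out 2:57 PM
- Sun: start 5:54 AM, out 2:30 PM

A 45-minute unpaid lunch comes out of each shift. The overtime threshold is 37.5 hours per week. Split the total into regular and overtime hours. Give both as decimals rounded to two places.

Regular 37.50 hours, overtime 5.98 hours

Wed: 8:29 AM–3:39 PM = 7 h 10 min; less 45 min break → 6 h 25 min
Thu: 6:00 AM–5:47 PM = 11 h 47 min; less 45 min break → 11 h 2 min
Fri: 6:14 AM–5:34 PM = 11 h 20 min; less 45 min break → 10 h 35 min
Sat: 6:36 AM–2:57 PM = 8 h 21 min; less 45 min break → 7 h 36 min
Sun: 5:54 AM–2:30 PM = 8 h 36 min; less 45 min break → 7 h 51 min
Total worked: 43 h 29 min = 43.48 h.
Threshold 37.5 h → overtime 5 h 59 min, regular 37 h 30 min.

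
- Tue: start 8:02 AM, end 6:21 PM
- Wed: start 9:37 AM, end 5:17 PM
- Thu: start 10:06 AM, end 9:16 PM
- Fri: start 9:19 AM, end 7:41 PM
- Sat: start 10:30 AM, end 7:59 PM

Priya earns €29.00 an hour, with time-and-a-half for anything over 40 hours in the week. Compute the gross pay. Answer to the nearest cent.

Tue: 8:02 AM–6:21 PM = 10 h 19 min
Wed: 9:37 AM–5:17 PM = 7 h 40 min
Thu: 10:06 AM–9:16 PM = 11 h 10 min
Fri: 9:19 AM–7:41 PM = 10 h 22 min
Sat: 10:30 AM–7:59 PM = 9 h 29 min
Total worked: 49 h 0 min = 2940 min.
Regular 40 h 0 min = 2400 min at €29.00/h; overtime 9 h 0 min = 540 min at €43.50/h.
Pay = (2400 × €29.00 + 540 × €43.50) ÷ 60 = €1551.50.

€1551.50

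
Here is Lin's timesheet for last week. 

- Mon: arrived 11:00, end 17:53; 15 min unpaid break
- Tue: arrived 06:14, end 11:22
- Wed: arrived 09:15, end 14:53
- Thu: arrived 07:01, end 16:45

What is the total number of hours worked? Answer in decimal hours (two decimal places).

Mon: 11:00–17:53 = 6 h 53 min; less 15 min break → 6 h 38 min
Tue: 06:14–11:22 = 5 h 8 min
Wed: 09:15–14:53 = 5 h 38 min
Thu: 07:01–16:45 = 9 h 44 min
Total: 6 h 38 min + 5 h 8 min + 5 h 38 min + 9 h 44 min = 27 h 8 min.

27.13 hours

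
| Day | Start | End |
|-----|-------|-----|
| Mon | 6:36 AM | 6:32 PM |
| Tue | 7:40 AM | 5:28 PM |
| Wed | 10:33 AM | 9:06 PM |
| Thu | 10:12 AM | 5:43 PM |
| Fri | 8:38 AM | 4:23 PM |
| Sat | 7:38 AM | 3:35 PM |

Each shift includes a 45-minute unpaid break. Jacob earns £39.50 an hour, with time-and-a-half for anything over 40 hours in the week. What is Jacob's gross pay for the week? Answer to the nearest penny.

Mon: 6:36 AM–6:32 PM = 11 h 56 min; less 45 min break → 11 h 11 min
Tue: 7:40 AM–5:28 PM = 9 h 48 min; less 45 min break → 9 h 3 min
Wed: 10:33 AM–9:06 PM = 10 h 33 min; less 45 min break → 9 h 48 min
Thu: 10:12 AM–5:43 PM = 7 h 31 min; less 45 min break → 6 h 46 min
Fri: 8:38 AM–4:23 PM = 7 h 45 min; less 45 min break → 7 h 0 min
Sat: 7:38 AM–3:35 PM = 7 h 57 min; less 45 min break → 7 h 12 min
Total worked: 51 h 0 min = 3060 min.
Regular 40 h 0 min = 2400 min at £39.50/h; overtime 11 h 0 min = 660 min at £59.25/h.
Pay = (2400 × £39.50 + 660 × £59.25) ÷ 60 = £2231.75.

£2231.75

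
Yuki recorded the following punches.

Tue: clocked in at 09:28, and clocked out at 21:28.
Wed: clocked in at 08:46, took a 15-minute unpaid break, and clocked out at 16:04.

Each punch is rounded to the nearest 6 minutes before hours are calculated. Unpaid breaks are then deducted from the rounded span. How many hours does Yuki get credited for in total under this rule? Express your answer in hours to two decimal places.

Tue: in 09:28→09:30, out 21:28→21:30; 12 h 0 min
Wed: in 08:46→08:48, out 16:04→16:06; 7 h 18 min − 15 min = 7 h 3 min
Total credited: 19 h 3 min.

19.05 hours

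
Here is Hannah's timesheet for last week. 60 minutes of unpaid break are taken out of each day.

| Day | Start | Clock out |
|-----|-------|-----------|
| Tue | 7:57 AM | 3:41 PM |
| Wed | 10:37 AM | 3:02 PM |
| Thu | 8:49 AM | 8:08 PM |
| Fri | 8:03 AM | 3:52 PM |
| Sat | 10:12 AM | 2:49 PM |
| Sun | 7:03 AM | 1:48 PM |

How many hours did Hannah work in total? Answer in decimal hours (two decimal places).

36.65 hours

Tue: 7:57 AM–3:41 PM = 7 h 44 min; less 60 min break → 6 h 44 min
Wed: 10:37 AM–3:02 PM = 4 h 25 min; less 60 min break → 3 h 25 min
Thu: 8:49 AM–8:08 PM = 11 h 19 min; less 60 min break → 10 h 19 min
Fri: 8:03 AM–3:52 PM = 7 h 49 min; less 60 min break → 6 h 49 min
Sat: 10:12 AM–2:49 PM = 4 h 37 min; less 60 min break → 3 h 37 min
Sun: 7:03 AM–1:48 PM = 6 h 45 min; less 60 min break → 5 h 45 min
Total: 6 h 44 min + 3 h 25 min + 10 h 19 min + 6 h 49 min + 3 h 37 min + 5 h 45 min = 36 h 39 min.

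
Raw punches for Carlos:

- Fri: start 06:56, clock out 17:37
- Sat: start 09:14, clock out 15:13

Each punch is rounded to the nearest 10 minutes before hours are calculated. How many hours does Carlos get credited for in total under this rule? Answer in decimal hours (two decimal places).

Fri: in 06:56→07:00, out 17:37→17:40; 10 h 40 min
Sat: in 09:14→09:10, out 15:13→15:10; 6 h 0 min
Total credited: 16 h 40 min.

16.67 hours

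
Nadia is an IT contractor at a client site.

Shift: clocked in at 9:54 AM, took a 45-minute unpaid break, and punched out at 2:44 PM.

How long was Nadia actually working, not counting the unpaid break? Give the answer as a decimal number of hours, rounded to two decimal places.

Shift: 9:54 AM–2:44 PM = 4 h 50 min; less 45 min break → 4 h 5 min

4.08 hours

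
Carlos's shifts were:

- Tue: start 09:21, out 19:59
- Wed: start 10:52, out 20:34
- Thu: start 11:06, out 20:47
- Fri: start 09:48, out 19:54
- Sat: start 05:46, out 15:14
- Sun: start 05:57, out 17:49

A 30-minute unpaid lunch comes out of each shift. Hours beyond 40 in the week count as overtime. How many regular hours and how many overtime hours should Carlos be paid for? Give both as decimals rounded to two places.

Regular 40.00 hours, overtime 18.45 hours

Tue: 09:21–19:59 = 10 h 38 min; less 30 min break → 10 h 8 min
Wed: 10:52–20:34 = 9 h 42 min; less 30 min break → 9 h 12 min
Thu: 11:06–20:47 = 9 h 41 min; less 30 min break → 9 h 11 min
Fri: 09:48–19:54 = 10 h 6 min; less 30 min break → 9 h 36 min
Sat: 05:46–15:14 = 9 h 28 min; less 30 min break → 8 h 58 min
Sun: 05:57–17:49 = 11 h 52 min; less 30 min break → 11 h 22 min
Total worked: 58 h 27 min = 58.45 h.
Threshold 40 h → overtime 18 h 27 min, regular 40 h 0 min.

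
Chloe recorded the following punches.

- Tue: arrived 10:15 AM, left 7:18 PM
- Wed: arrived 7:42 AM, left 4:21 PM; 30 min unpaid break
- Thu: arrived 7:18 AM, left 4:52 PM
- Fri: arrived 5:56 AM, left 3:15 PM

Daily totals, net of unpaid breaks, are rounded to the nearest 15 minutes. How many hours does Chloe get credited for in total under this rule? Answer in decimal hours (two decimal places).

Tue: 10:15 AM–7:18 PM = 9 h 3 min → rounds to 9 h 0 min
Wed: 7:42 AM–4:21 PM = 8 h 39 min − 30 min = 8 h 9 min → rounds to 8 h 15 min
Thu: 7:18 AM–4:52 PM = 9 h 34 min → rounds to 9 h 30 min
Fri: 5:56 AM–3:15 PM = 9 h 19 min → rounds to 9 h 15 min
Total credited: 36 h 0 min.

36.00 hours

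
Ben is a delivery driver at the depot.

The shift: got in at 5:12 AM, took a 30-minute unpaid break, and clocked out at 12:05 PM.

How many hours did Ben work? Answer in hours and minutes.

6 h 23 min

The shift: 5:12 AM–12:05 PM = 6 h 53 min; less 30 min break → 6 h 23 min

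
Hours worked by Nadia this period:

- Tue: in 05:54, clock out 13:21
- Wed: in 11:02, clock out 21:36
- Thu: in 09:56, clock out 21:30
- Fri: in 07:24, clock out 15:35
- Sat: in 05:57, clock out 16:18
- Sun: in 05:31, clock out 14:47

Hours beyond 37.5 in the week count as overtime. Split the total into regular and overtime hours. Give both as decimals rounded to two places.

Tue: 05:54–13:21 = 7 h 27 min
Wed: 11:02–21:36 = 10 h 34 min
Thu: 09:56–21:30 = 11 h 34 min
Fri: 07:24–15:35 = 8 h 11 min
Sat: 05:57–16:18 = 10 h 21 min
Sun: 05:31–14:47 = 9 h 16 min
Total worked: 57 h 23 min = 57.38 h.
Threshold 37.5 h → overtime 19 h 53 min, regular 37 h 30 min.

Regular 37.50 hours, overtime 19.88 hours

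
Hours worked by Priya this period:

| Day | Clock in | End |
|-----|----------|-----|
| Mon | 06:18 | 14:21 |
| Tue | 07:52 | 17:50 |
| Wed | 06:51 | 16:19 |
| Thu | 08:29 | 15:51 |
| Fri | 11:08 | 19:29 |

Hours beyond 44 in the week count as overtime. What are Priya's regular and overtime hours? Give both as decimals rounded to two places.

Mon: 06:18–14:21 = 8 h 3 min
Tue: 07:52–17:50 = 9 h 58 min
Wed: 06:51–16:19 = 9 h 28 min
Thu: 08:29–15:51 = 7 h 22 min
Fri: 11:08–19:29 = 8 h 21 min
Total worked: 43 h 12 min = 43.20 h.
Threshold 44 h → overtime 0 h 0 min, regular 43 h 12 min.

Regular 43.20 hours, overtime 0.00 hours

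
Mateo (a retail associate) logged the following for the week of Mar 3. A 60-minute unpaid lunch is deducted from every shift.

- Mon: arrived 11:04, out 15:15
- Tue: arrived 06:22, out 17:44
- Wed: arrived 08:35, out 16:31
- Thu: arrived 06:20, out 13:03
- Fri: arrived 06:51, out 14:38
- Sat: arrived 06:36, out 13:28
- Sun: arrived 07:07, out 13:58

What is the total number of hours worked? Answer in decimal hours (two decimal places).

Mon: 11:04–15:15 = 4 h 11 min; less 60 min break → 3 h 11 min
Tue: 06:22–17:44 = 11 h 22 min; less 60 min break → 10 h 22 min
Wed: 08:35–16:31 = 7 h 56 min; less 60 min break → 6 h 56 min
Thu: 06:20–13:03 = 6 h 43 min; less 60 min break → 5 h 43 min
Fri: 06:51–14:38 = 7 h 47 min; less 60 min break → 6 h 47 min
Sat: 06:36–13:28 = 6 h 52 min; less 60 min break → 5 h 52 min
Sun: 07:07–13:58 = 6 h 51 min; less 60 min break → 5 h 51 min
Total: 3 h 11 min + 10 h 22 min + 6 h 56 min + 5 h 43 min + 6 h 47 min + 5 h 52 min + 5 h 51 min = 44 h 42 min.

44.70 hours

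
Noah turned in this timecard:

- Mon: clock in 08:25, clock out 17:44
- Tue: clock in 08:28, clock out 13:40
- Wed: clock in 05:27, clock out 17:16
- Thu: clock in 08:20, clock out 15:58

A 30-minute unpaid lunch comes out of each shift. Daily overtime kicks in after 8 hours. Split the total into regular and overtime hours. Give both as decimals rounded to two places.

Regular 27.83 hours, overtime 4.13 hours

Mon: 08:25–17:44 = 9 h 19 min; less 30 min break → 8 h 49 min
Tue: 08:28–13:40 = 5 h 12 min; less 30 min break → 4 h 42 min
Wed: 05:27–17:16 = 11 h 49 min; less 30 min break → 11 h 19 min
Thu: 08:20–15:58 = 7 h 38 min; less 30 min break → 7 h 8 min
Mon reg 8 h 0 min / OT 0 h 49 min; Tue reg 4 h 42 min / OT 0 h 0 min; Wed reg 8 h 0 min / OT 3 h 19 min; Thu reg 7 h 8 min / OT 0 h 0 min.
Totals: regular 27 h 50 min, overtime 4 h 8 min.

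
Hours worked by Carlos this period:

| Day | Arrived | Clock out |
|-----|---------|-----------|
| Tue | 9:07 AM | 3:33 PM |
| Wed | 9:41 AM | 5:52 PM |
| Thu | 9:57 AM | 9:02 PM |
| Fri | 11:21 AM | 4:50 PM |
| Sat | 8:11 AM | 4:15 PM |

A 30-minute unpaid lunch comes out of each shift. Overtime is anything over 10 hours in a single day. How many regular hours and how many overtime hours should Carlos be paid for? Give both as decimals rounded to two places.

Regular 36.17 hours, overtime 0.58 hours

Tue: 9:07 AM–3:33 PM = 6 h 26 min; less 30 min break → 5 h 56 min
Wed: 9:41 AM–5:52 PM = 8 h 11 min; less 30 min break → 7 h 41 min
Thu: 9:57 AM–9:02 PM = 11 h 5 min; less 30 min break → 10 h 35 min
Fri: 11:21 AM–4:50 PM = 5 h 29 min; less 30 min break → 4 h 59 min
Sat: 8:11 AM–4:15 PM = 8 h 4 min; less 30 min break → 7 h 34 min
Tue reg 5 h 56 min / OT 0 h 0 min; Wed reg 7 h 41 min / OT 0 h 0 min; Thu reg 10 h 0 min / OT 0 h 35 min; Fri reg 4 h 59 min / OT 0 h 0 min; Sat reg 7 h 34 min / OT 0 h 0 min.
Totals: regular 36 h 10 min, overtime 0 h 35 min.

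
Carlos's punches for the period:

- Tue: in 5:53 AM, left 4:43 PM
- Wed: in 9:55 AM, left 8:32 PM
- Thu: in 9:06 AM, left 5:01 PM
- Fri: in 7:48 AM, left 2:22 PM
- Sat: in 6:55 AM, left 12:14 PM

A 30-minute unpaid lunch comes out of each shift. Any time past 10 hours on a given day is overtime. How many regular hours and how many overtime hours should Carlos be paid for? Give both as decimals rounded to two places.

Regular 38.30 hours, overtime 0.45 hours

Tue: 5:53 AM–4:43 PM = 10 h 50 min; less 30 min break → 10 h 20 min
Wed: 9:55 AM–8:32 PM = 10 h 37 min; less 30 min break → 10 h 7 min
Thu: 9:06 AM–5:01 PM = 7 h 55 min; less 30 min break → 7 h 25 min
Fri: 7:48 AM–2:22 PM = 6 h 34 min; less 30 min break → 6 h 4 min
Sat: 6:55 AM–12:14 PM = 5 h 19 min; less 30 min break → 4 h 49 min
Tue reg 10 h 0 min / OT 0 h 20 min; Wed reg 10 h 0 min / OT 0 h 7 min; Thu reg 7 h 25 min / OT 0 h 0 min; Fri reg 6 h 4 min / OT 0 h 0 min; Sat reg 4 h 49 min / OT 0 h 0 min.
Totals: regular 38 h 18 min, overtime 0 h 27 min.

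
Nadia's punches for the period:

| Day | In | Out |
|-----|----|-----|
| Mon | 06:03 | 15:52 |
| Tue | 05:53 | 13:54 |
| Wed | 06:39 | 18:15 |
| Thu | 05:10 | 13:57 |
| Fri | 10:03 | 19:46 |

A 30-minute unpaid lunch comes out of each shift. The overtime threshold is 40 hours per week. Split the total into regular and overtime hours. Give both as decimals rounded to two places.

Mon: 06:03–15:52 = 9 h 49 min; less 30 min break → 9 h 19 min
Tue: 05:53–13:54 = 8 h 1 min; less 30 min break → 7 h 31 min
Wed: 06:39–18:15 = 11 h 36 min; less 30 min break → 11 h 6 min
Thu: 05:10–13:57 = 8 h 47 min; less 30 min break → 8 h 17 min
Fri: 10:03–19:46 = 9 h 43 min; less 30 min break → 9 h 13 min
Total worked: 45 h 26 min = 45.43 h.
Threshold 40 h → overtime 5 h 26 min, regular 40 h 0 min.

Regular 40.00 hours, overtime 5.43 hours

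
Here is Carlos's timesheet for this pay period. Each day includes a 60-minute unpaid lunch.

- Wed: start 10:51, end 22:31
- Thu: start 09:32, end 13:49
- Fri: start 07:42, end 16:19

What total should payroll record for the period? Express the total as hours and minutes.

Wed: 10:51–22:31 = 11 h 40 min; less 60 min break → 10 h 40 min
Thu: 09:32–13:49 = 4 h 17 min; less 60 min break → 3 h 17 min
Fri: 07:42–16:19 = 8 h 37 min; less 60 min break → 7 h 37 min
Total: 10 h 40 min + 3 h 17 min + 7 h 37 min = 21 h 34 min.

21 h 34 min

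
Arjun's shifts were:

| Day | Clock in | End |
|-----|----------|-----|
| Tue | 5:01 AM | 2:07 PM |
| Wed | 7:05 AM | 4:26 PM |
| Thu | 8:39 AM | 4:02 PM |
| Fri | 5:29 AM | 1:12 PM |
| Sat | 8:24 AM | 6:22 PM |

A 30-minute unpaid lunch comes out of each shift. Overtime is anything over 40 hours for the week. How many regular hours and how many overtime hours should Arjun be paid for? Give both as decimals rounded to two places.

Tue: 5:01 AM–2:07 PM = 9 h 6 min; less 30 min break → 8 h 36 min
Wed: 7:05 AM–4:26 PM = 9 h 21 min; less 30 min break → 8 h 51 min
Thu: 8:39 AM–4:02 PM = 7 h 23 min; less 30 min break → 6 h 53 min
Fri: 5:29 AM–1:12 PM = 7 h 43 min; less 30 min break → 7 h 13 min
Sat: 8:24 AM–6:22 PM = 9 h 58 min; less 30 min break → 9 h 28 min
Total worked: 41 h 1 min = 41.02 h.
Threshold 40 h → overtime 1 h 1 min, regular 40 h 0 min.

Regular 40.00 hours, overtime 1.02 hours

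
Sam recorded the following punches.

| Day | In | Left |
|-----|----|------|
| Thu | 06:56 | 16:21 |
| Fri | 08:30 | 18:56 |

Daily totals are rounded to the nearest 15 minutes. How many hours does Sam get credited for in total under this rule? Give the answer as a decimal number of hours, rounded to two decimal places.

Thu: 06:56–16:21 = 9 h 25 min → rounds to 9 h 30 min
Fri: 08:30–18:56 = 10 h 26 min → rounds to 10 h 30 min
Total credited: 20 h 0 min.

20.00 hours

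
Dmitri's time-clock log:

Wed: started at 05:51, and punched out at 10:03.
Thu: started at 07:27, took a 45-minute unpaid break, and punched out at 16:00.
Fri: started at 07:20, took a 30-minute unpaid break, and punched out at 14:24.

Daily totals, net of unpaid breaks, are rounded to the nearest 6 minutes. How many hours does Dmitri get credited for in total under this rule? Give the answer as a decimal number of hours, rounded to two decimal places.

Wed: 05:51–10:03 = 4 h 12 min → rounds to 4 h 12 min
Thu: 07:27–16:00 = 8 h 33 min − 45 min = 7 h 48 min → rounds to 7 h 48 min
Fri: 07:20–14:24 = 7 h 4 min − 30 min = 6 h 34 min → rounds to 6 h 36 min
Total credited: 18 h 36 min.

18.60 hours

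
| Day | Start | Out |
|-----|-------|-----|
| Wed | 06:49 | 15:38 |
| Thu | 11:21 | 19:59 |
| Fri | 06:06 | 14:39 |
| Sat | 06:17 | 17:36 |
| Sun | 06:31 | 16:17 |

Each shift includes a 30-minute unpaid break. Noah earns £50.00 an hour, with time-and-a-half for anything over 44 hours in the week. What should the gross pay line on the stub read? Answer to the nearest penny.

£2243.75

Wed: 06:49–15:38 = 8 h 49 min; less 30 min break → 8 h 19 min
Thu: 11:21–19:59 = 8 h 38 min; less 30 min break → 8 h 8 min
Fri: 06:06–14:39 = 8 h 33 min; less 30 min break → 8 h 3 min
Sat: 06:17–17:36 = 11 h 19 min; less 30 min break → 10 h 49 min
Sun: 06:31–16:17 = 9 h 46 min; less 30 min break → 9 h 16 min
Total worked: 44 h 35 min = 2675 min.
Regular 44 h 0 min = 2640 min at £50.00/h; overtime 0 h 35 min = 35 min at £75.00/h.
Pay = (2640 × £50.00 + 35 × £75.00) ÷ 60 = £2243.75.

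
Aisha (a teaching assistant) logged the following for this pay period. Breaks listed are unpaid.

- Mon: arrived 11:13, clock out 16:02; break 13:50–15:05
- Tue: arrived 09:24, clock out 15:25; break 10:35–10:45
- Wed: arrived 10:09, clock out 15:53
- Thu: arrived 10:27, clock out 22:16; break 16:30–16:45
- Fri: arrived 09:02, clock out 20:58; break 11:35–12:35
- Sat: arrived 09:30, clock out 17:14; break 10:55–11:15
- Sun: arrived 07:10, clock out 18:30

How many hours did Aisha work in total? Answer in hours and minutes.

56 h 23 min

Mon: 11:13–16:02 = 4 h 49 min; less 75 min break → 3 h 34 min
Tue: 09:24–15:25 = 6 h 1 min; less 10 min break → 5 h 51 min
Wed: 10:09–15:53 = 5 h 44 min
Thu: 10:27–22:16 = 11 h 49 min; less 15 min break → 11 h 34 min
Fri: 09:02–20:58 = 11 h 56 min; less 60 min break → 10 h 56 min
Sat: 09:30–17:14 = 7 h 44 min; less 20 min break → 7 h 24 min
Sun: 07:10–18:30 = 11 h 20 min
Total: 3 h 34 min + 5 h 51 min + 5 h 44 min + 11 h 34 min + 10 h 56 min + 7 h 24 min + 11 h 20 min = 56 h 23 min.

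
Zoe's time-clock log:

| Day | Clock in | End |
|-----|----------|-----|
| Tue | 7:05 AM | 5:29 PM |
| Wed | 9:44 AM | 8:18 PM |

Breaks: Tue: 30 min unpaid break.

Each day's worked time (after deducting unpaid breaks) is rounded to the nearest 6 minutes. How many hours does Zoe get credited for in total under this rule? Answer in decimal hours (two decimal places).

Tue: 7:05 AM–5:29 PM = 10 h 24 min − 30 min = 9 h 54 min → rounds to 9 h 54 min
Wed: 9:44 AM–8:18 PM = 10 h 34 min → rounds to 10 h 36 min
Total credited: 20 h 30 min.

20.50 hours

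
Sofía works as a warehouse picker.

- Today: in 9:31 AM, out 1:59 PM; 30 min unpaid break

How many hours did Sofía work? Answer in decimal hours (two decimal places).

Today: 9:31 AM–1:59 PM = 4 h 28 min; less 30 min break → 3 h 58 min

3.97 hours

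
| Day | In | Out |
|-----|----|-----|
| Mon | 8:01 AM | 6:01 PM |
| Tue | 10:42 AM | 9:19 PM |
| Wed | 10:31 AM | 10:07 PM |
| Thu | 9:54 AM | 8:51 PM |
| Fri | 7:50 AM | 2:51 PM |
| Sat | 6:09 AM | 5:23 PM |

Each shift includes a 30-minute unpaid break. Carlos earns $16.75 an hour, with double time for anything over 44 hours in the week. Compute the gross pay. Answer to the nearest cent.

Mon: 8:01 AM–6:01 PM = 10 h 0 min; less 30 min break → 9 h 30 min
Tue: 10:42 AM–9:19 PM = 10 h 37 min; less 30 min break → 10 h 7 min
Wed: 10:31 AM–10:07 PM = 11 h 36 min; less 30 min break → 11 h 6 min
Thu: 9:54 AM–8:51 PM = 10 h 57 min; less 30 min break → 10 h 27 min
Fri: 7:50 AM–2:51 PM = 7 h 1 min; less 30 min break → 6 h 31 min
Sat: 6:09 AM–5:23 PM = 11 h 14 min; less 30 min break → 10 h 44 min
Total worked: 58 h 25 min = 3505 min.
Regular 44 h 0 min = 2640 min at $16.75/h; overtime 14 h 25 min = 865 min at $33.50/h.
Pay = (2640 × $16.75 + 865 × $33.50) ÷ 60 = $1219.96.

$1219.96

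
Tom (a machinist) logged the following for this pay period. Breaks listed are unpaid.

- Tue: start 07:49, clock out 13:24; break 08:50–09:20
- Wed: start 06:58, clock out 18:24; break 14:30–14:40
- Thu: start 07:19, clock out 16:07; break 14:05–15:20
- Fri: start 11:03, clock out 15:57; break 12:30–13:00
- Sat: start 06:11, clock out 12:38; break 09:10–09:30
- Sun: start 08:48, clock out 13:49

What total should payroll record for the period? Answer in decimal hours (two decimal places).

Tue: 07:49–13:24 = 5 h 35 min; less 30 min break → 5 h 5 min
Wed: 06:58–18:24 = 11 h 26 min; less 10 min break → 11 h 16 min
Thu: 07:19–16:07 = 8 h 48 min; less 75 min break → 7 h 33 min
Fri: 11:03–15:57 = 4 h 54 min; less 30 min break → 4 h 24 min
Sat: 06:11–12:38 = 6 h 27 min; less 20 min break → 6 h 7 min
Sun: 08:48–13:49 = 5 h 1 min
Total: 5 h 5 min + 11 h 16 min + 7 h 33 min + 4 h 24 min + 6 h 7 min + 5 h 1 min = 39 h 26 min.

39.43 hours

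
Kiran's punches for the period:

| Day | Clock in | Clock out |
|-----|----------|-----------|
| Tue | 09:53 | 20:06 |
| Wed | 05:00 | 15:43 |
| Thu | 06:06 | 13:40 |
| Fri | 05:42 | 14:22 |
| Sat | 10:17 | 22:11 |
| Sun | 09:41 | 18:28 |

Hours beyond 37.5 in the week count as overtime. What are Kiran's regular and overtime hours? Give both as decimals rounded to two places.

Regular 37.50 hours, overtime 20.35 hours

Tue: 09:53–20:06 = 10 h 13 min
Wed: 05:00–15:43 = 10 h 43 min
Thu: 06:06–13:40 = 7 h 34 min
Fri: 05:42–14:22 = 8 h 40 min
Sat: 10:17–22:11 = 11 h 54 min
Sun: 09:41–18:28 = 8 h 47 min
Total worked: 57 h 51 min = 57.85 h.
Threshold 37.5 h → overtime 20 h 21 min, regular 37 h 30 min.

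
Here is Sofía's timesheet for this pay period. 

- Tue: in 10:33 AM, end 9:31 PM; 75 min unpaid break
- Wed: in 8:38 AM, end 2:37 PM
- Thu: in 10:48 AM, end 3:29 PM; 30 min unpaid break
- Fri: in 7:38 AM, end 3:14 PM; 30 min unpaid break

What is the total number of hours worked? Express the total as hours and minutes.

Tue: 10:33 AM–9:31 PM = 10 h 58 min; less 75 min break → 9 h 43 min
Wed: 8:38 AM–2:37 PM = 5 h 59 min
Thu: 10:48 AM–3:29 PM = 4 h 41 min; less 30 min break → 4 h 11 min
Fri: 7:38 AM–3:14 PM = 7 h 36 min; less 30 min break → 7 h 6 min
Total: 9 h 43 min + 5 h 59 min + 4 h 11 min + 7 h 6 min = 26 h 59 min.

26 h 59 min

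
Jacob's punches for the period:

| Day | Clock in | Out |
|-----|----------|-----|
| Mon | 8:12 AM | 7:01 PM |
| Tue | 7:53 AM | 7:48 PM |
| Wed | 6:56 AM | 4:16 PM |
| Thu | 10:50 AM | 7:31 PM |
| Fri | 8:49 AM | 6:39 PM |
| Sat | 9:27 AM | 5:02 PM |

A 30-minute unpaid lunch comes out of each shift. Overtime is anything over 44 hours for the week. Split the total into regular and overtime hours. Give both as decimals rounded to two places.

Regular 44.00 hours, overtime 11.17 hours

Mon: 8:12 AM–7:01 PM = 10 h 49 min; less 30 min break → 10 h 19 min
Tue: 7:53 AM–7:48 PM = 11 h 55 min; less 30 min break → 11 h 25 min
Wed: 6:56 AM–4:16 PM = 9 h 20 min; less 30 min break → 8 h 50 min
Thu: 10:50 AM–7:31 PM = 8 h 41 min; less 30 min break → 8 h 11 min
Fri: 8:49 AM–6:39 PM = 9 h 50 min; less 30 min break → 9 h 20 min
Sat: 9:27 AM–5:02 PM = 7 h 35 min; less 30 min break → 7 h 5 min
Total worked: 55 h 10 min = 55.17 h.
Threshold 44 h → overtime 11 h 10 min, regular 44 h 0 min.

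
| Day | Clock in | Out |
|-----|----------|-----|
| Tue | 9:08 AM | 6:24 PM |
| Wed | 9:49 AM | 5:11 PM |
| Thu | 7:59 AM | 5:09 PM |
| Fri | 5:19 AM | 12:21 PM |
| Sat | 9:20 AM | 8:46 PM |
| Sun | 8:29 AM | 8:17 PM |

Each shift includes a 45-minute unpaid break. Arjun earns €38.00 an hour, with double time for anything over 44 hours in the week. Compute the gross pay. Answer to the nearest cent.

Tue: 9:08 AM–6:24 PM = 9 h 16 min; less 45 min break → 8 h 31 min
Wed: 9:49 AM–5:11 PM = 7 h 22 min; less 45 min break → 6 h 37 min
Thu: 7:59 AM–5:09 PM = 9 h 10 min; less 45 min break → 8 h 25 min
Fri: 5:19 AM–12:21 PM = 7 h 2 min; less 45 min break → 6 h 17 min
Sat: 9:20 AM–8:46 PM = 11 h 26 min; less 45 min break → 10 h 41 min
Sun: 8:29 AM–8:17 PM = 11 h 48 min; less 45 min break → 11 h 3 min
Total worked: 51 h 34 min = 3094 min.
Regular 44 h 0 min = 2640 min at €38.00/h; overtime 7 h 34 min = 454 min at €76.00/h.
Pay = (2640 × €38.00 + 454 × €76.00) ÷ 60 = €2247.07.

€2247.07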